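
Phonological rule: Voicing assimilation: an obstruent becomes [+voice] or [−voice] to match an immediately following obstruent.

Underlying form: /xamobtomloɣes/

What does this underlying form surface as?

[xamoptomloɣes]

/b/ before /t/ (voiceless) → [p]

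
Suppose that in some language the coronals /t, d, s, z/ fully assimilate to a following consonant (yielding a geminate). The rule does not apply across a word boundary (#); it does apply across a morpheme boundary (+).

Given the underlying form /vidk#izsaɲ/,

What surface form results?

[vikk#issaɲ]

/d/ before /k/ → [k] (total assimilation)
/z/ before /s/ → [s] (total assimilation)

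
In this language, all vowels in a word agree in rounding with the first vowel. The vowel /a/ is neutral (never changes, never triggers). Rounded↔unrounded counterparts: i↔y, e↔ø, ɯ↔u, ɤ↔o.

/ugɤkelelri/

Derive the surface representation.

/ɤ/ harmonizes with /u/ ([+round]) → [o]
/e/ harmonizes with /u/ ([+round]) → [ø]
/e/ harmonizes with /u/ ([+round]) → [ø]
/i/ harmonizes with /u/ ([+round]) → [y]

[ugokølølry]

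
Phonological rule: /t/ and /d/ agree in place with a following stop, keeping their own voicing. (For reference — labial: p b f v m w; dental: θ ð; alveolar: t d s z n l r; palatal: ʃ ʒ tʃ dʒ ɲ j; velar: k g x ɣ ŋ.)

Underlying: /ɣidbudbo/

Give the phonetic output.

/d/ before /b/ (labial) → [b]
/d/ before /b/ (labial) → [b]

[ɣibbubbo]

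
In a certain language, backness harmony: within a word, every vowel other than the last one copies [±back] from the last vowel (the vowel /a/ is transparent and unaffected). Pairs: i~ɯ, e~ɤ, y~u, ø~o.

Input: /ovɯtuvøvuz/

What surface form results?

/ø/ harmonizes with /u/ ([+back]) → [o]

[ovɯtuvovuz]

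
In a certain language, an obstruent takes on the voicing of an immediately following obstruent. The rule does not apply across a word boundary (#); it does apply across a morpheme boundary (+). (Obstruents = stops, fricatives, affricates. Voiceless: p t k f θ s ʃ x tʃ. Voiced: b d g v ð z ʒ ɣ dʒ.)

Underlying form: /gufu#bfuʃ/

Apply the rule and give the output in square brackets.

/b/ before /f/ (voiceless) → [p]

[gufu#pfuʃ]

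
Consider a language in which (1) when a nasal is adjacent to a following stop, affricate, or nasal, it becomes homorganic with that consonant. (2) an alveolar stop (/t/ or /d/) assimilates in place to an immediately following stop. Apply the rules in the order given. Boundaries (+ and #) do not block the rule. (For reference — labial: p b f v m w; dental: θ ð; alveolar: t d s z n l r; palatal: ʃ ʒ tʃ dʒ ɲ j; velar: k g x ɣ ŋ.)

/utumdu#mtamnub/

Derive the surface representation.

[utundu#ntannub]

Rule 1: /m/ before /d/ (alveolar) → [n]
Rule 1: /m/ before /t/ (alveolar) → [n]
Rule 1: /m/ before /n/ (alveolar) → [n]
After rule 1: utundu#ntannub
Rule 2: no segment meets the rule's conditions; no change.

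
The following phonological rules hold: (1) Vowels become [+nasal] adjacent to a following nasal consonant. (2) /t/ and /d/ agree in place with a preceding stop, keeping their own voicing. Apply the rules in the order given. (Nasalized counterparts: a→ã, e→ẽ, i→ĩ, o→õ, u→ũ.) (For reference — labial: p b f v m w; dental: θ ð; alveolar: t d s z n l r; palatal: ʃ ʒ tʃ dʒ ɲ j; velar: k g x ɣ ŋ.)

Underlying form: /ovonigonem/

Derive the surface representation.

[ovõnigõnẽm]

Rule 1: /o/ before nasal /n/ → [õ]
Rule 1: /o/ before nasal /n/ → [õ]
Rule 1: /e/ before nasal /m/ → [ẽ]
After rule 1: ovõnigõnẽm
Rule 2: no segment meets the rule's conditions; no change.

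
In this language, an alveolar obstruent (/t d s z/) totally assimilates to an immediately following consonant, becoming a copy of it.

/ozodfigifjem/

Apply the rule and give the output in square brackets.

[ozoffigifjem]

/d/ before /f/ → [f] (total assimilation)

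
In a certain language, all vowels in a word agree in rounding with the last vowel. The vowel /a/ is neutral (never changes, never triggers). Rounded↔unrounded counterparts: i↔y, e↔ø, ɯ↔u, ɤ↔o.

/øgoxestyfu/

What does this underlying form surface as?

/e/ harmonizes with /u/ ([+round]) → [ø]

[øgoxøstyfu]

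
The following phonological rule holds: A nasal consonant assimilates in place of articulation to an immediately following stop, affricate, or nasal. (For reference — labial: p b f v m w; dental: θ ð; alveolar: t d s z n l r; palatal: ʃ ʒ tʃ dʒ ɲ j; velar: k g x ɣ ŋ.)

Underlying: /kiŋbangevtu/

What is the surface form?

/ŋ/ before /b/ (labial) → [m]
/n/ before /g/ (velar) → [ŋ]

[kimbaŋgevtu]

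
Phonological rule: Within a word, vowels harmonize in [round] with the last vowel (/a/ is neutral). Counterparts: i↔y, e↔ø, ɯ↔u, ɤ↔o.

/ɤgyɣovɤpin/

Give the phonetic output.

[ɤgiɣɤvɤpin]

/y/ harmonizes with /i/ ([-round]) → [i]
/o/ harmonizes with /i/ ([-round]) → [ɤ]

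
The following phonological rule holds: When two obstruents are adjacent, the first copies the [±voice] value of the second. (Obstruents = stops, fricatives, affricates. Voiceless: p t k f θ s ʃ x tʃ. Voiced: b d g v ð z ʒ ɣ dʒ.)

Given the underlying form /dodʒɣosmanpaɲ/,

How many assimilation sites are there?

No segment meets the rule's conditions.

0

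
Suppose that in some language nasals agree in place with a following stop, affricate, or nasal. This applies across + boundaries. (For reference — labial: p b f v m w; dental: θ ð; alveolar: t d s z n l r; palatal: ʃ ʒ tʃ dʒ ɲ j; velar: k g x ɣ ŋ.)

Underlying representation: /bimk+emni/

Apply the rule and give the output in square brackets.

/m/ before /k/ (velar) → [ŋ]
/m/ before /n/ (alveolar) → [n]

[biŋk+enni]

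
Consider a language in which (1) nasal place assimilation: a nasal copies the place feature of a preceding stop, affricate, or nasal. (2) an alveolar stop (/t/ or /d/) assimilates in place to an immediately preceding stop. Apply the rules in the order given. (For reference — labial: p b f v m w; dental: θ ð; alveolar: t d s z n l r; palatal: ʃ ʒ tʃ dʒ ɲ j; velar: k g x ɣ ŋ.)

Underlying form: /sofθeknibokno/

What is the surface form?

[sofθekŋibokŋo]

Rule 1: /n/ after /k/ (velar) → [ŋ]
Rule 1: /n/ after /k/ (velar) → [ŋ]
After rule 1: sofθekŋibokŋo
Rule 2: no segment meets the rule's conditions; no change.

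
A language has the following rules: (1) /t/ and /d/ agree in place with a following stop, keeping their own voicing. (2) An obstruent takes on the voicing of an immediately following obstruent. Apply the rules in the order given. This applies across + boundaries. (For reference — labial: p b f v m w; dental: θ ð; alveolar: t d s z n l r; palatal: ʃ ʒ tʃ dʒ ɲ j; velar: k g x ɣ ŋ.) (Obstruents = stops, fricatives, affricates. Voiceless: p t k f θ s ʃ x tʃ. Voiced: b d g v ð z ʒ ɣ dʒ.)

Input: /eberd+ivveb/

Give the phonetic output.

[eberd+ivveb]

Rule 1: no segment meets the rule's conditions; no change.
After rule 1: eberd+ivveb
Rule 2: no segment meets the rule's conditions; no change.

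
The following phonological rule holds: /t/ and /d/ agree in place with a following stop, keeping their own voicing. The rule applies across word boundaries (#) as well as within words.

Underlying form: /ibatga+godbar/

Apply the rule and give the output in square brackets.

[ibakga+gobbar]

/t/ before /g/ (velar) → [k]
/d/ before /b/ (labial) → [b]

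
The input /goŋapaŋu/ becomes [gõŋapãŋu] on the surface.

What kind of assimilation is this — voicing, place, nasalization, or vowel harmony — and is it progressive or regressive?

nasalization, regressive

/o/→[õ] /a/→[ã].
Each target copies a feature from the following segment, so the direction is regressive.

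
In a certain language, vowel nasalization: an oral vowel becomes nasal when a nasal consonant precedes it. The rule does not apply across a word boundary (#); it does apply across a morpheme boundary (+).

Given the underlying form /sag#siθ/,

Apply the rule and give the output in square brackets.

no segment meets the rule's conditions; no change.

[sag#siθ]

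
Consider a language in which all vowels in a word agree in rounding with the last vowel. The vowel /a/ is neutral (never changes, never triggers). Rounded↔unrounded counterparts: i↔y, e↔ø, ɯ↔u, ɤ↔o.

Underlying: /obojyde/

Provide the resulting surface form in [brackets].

/o/ harmonizes with /e/ ([-round]) → [ɤ]
/o/ harmonizes with /e/ ([-round]) → [ɤ]
/y/ harmonizes with /e/ ([-round]) → [i]

[ɤbɤjide]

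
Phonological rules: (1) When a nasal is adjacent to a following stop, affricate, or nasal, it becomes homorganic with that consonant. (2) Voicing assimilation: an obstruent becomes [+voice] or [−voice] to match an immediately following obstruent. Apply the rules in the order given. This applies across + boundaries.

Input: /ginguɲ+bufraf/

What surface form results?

[giŋgum+bufraf]

Rule 1: /n/ before /g/ (velar) → [ŋ]
Rule 1: /ɲ/ before /b/ (labial) → [m]
After rule 1: giŋgum+bufraf
Rule 2: no segment meets the rule's conditions; no change.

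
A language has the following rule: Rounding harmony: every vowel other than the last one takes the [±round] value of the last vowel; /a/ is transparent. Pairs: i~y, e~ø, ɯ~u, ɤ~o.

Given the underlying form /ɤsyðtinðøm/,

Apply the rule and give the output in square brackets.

/ɤ/ harmonizes with /ø/ ([+round]) → [o]
/i/ harmonizes with /ø/ ([+round]) → [y]

[osyðtynðøm]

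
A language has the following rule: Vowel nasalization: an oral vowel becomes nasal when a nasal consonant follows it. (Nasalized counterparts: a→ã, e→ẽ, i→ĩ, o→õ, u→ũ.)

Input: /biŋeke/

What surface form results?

/i/ before nasal /ŋ/ → [ĩ]

[bĩŋeke]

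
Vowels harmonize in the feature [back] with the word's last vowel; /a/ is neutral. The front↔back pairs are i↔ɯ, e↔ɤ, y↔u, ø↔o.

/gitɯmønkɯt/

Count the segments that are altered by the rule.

2

/i/ harmonizes with /ɯ/ ([+back]) → [ɯ]
/ø/ harmonizes with /ɯ/ ([+back]) → [o]
2 segments change.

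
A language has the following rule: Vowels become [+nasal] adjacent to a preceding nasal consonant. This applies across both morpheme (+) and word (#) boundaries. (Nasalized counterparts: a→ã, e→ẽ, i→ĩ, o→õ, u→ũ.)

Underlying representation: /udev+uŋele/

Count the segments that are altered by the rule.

/e/ after nasal /ŋ/ → [ẽ]
1 segment changes.

1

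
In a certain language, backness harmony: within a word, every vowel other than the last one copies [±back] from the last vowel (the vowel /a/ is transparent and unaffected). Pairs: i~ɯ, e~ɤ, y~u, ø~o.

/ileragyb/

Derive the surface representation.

no segment meets the rule's conditions; no change.

[ileragyb]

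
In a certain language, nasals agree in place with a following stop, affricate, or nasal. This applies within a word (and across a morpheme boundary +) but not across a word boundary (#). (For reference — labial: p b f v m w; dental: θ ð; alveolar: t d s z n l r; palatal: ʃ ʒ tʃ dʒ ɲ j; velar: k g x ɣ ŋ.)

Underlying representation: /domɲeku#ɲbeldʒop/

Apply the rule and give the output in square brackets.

[doɲɲeku#mbeldʒop]

/m/ before /ɲ/ (palatal) → [ɲ]
/ɲ/ before /b/ (labial) → [m]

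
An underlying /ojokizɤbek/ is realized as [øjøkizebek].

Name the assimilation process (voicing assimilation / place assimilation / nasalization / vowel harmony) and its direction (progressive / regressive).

vowel harmony, regressive

/o/→[ø] /o/→[ø] /ɤ/→[e].
Vowels agree with the last vowel, so the harmony is regressive.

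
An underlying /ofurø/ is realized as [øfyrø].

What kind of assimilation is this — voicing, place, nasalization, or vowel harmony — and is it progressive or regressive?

vowel harmony, regressive

/o/→[ø] /u/→[y].
Vowels agree with the last vowel, so the harmony is regressive.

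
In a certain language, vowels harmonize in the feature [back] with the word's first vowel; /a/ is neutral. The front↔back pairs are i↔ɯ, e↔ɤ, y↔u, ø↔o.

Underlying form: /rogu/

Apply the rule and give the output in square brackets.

[rogu]

no segment meets the rule's conditions; no change.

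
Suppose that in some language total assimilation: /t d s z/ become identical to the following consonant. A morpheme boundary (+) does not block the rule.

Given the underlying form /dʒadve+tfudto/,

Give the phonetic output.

[dʒavve+ffutto]

/d/ before /v/ → [v] (total assimilation)
/t/ before /f/ → [f] (total assimilation)
/d/ before /t/ → [t] (total assimilation)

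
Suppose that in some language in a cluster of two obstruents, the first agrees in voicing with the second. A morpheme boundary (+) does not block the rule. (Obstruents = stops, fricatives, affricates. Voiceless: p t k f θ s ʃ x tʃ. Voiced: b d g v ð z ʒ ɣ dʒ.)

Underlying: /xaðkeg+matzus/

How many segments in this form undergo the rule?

/ð/ before /k/ (voiceless) → [θ]
/t/ before /z/ (voiced) → [d]
2 segments change.

2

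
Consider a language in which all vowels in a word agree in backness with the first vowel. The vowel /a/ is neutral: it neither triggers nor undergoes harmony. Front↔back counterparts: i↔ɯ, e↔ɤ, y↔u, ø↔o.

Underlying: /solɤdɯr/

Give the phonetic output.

[solɤdɯr]

no segment meets the rule's conditions; no change.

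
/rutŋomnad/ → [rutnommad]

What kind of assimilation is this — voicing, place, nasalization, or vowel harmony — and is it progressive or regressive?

/ŋ/→[n] /n/→[m].
Each target copies a feature from the preceding segment, so the direction is progressive.

place assimilation, progressive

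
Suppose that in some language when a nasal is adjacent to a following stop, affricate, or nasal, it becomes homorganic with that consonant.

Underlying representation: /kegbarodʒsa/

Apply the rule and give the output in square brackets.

[kegbarodʒsa]

no segment meets the rule's conditions; no change.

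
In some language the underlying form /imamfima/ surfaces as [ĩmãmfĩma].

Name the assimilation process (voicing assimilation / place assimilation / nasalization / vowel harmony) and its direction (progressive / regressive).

/i/→[ĩ] /a/→[ã] /i/→[ĩ].
Each target copies a feature from the following segment, so the direction is regressive.

nasalization, regressive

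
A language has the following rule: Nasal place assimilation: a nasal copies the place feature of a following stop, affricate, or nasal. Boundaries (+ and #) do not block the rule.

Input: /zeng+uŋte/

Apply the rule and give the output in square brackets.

[zeŋg+unte]

/n/ before /g/ (velar) → [ŋ]
/ŋ/ before /t/ (alveolar) → [n]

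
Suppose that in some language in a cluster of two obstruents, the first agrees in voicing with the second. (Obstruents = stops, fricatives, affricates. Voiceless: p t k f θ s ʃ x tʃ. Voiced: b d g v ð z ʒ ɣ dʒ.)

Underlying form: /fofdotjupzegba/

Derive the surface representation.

[fovdotjubzegba]

/f/ before /d/ (voiced) → [v]
/p/ before /z/ (voiced) → [b]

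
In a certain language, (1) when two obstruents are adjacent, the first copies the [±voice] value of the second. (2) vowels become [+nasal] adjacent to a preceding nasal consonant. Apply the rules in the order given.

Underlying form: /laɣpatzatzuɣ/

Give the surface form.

[laxpadzadzuɣ]

Rule 1: /ɣ/ before /p/ (voiceless) → [x]
Rule 1: /t/ before /z/ (voiced) → [d]
Rule 1: /t/ before /z/ (voiced) → [d]
After rule 1: laxpadzadzuɣ
Rule 2: no segment meets the rule's conditions; no change.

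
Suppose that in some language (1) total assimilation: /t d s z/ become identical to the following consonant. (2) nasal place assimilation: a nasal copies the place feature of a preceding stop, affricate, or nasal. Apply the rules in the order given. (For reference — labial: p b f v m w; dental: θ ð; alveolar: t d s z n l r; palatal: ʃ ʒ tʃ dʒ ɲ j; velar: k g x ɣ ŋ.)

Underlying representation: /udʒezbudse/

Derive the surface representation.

Rule 1: /z/ before /b/ → [b] (total assimilation)
Rule 1: /d/ before /s/ → [s] (total assimilation)
After rule 1: udʒebbusse
Rule 2: no segment meets the rule's conditions; no change.

[udʒebbusse]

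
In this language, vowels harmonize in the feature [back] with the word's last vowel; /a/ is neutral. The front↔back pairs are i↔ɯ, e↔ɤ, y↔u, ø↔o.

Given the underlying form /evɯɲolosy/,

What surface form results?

[eviɲøløsy]

/ɯ/ harmonizes with /y/ ([-back]) → [i]
/o/ harmonizes with /y/ ([-back]) → [ø]
/o/ harmonizes with /y/ ([-back]) → [ø]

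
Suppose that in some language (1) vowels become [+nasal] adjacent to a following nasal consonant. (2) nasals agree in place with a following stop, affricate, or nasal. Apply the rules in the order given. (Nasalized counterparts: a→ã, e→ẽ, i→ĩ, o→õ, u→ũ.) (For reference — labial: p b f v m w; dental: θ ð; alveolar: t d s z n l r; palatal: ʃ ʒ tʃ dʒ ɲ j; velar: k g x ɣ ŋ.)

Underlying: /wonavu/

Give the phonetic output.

[wõnavu]

Rule 1: /o/ before nasal /n/ → [õ]
After rule 1: wõnavu
Rule 2: no segment meets the rule's conditions; no change.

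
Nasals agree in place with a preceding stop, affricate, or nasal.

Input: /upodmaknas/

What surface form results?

/m/ after /d/ (alveolar) → [n]
/n/ after /k/ (velar) → [ŋ]

[upodnakŋas]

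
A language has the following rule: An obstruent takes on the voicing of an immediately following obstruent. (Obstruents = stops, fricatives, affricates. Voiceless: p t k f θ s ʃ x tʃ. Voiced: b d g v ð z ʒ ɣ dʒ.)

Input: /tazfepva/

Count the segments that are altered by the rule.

/z/ before /f/ (voiceless) → [s]
/p/ before /v/ (voiced) → [b]
2 segments change.

2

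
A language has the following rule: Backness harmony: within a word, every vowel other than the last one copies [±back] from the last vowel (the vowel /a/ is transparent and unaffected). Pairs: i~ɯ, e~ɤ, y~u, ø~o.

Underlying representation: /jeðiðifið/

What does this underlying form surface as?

[jeðiðifið]

no segment meets the rule's conditions; no change.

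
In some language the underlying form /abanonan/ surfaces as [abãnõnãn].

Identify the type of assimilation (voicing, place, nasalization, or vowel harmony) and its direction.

/a/→[ã] /o/→[õ] /a/→[ã].
Each target copies a feature from the following segment, so the direction is regressive.

nasalization, regressive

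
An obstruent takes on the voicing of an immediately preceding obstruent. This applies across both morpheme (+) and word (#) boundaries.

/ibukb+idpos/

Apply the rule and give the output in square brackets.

/b/ after /k/ (voiceless) → [p]
/p/ after /d/ (voiced) → [b]

[ibukp+idbos]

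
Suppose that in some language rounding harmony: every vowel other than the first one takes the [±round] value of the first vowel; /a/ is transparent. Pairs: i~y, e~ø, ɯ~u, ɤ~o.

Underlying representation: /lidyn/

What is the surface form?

/y/ harmonizes with /i/ ([-round]) → [i]

[lidin]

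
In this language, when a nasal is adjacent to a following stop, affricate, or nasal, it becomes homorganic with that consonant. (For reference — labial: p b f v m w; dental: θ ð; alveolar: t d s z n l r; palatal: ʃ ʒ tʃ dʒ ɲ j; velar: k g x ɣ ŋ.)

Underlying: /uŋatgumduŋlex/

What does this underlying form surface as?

/m/ before /d/ (alveolar) → [n]

[uŋatgunduŋlex]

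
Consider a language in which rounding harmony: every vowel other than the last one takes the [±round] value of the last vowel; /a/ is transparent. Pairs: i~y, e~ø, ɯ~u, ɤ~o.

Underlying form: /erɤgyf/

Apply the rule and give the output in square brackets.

/e/ harmonizes with /y/ ([+round]) → [ø]
/ɤ/ harmonizes with /y/ ([+round]) → [o]

[ørogyf]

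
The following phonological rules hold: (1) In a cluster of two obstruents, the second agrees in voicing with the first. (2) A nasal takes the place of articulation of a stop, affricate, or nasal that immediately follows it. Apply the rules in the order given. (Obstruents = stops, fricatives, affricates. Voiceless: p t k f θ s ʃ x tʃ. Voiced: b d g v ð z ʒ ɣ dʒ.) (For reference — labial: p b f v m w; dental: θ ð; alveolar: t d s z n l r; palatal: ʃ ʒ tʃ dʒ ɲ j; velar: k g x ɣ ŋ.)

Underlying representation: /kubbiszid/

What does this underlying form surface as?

Rule 1: /z/ after /s/ (voiceless) → [s]
After rule 1: kubbissid
Rule 2: no segment meets the rule's conditions; no change.

[kubbissid]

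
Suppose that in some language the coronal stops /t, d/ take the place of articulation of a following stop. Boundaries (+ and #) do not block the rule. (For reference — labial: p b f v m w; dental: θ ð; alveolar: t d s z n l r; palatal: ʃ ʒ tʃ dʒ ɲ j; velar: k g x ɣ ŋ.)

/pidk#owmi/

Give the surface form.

/d/ before /k/ (velar) → [g]

[pigk#owmi]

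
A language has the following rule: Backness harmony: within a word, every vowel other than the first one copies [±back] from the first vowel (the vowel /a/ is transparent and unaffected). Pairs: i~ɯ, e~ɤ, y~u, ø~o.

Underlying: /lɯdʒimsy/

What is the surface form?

[lɯdʒɯmsu]

/i/ harmonizes with /ɯ/ ([+back]) → [ɯ]
/y/ harmonizes with /ɯ/ ([+back]) → [u]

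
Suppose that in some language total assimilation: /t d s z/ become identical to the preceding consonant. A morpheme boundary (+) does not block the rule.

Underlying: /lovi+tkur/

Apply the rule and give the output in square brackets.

[lovi+tkur]

no segment meets the rule's conditions; no change.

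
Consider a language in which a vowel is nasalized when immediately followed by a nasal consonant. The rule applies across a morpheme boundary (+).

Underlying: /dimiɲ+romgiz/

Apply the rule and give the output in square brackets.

[dĩmĩɲ+rõmgiz]

/i/ before nasal /m/ → [ĩ]
/i/ before nasal /ɲ/ → [ĩ]
/o/ before nasal /m/ → [õ]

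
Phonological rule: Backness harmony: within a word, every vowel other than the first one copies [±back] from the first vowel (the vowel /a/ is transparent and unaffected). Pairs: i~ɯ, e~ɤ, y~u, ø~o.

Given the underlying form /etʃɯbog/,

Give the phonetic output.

/ɯ/ harmonizes with /e/ ([-back]) → [i]
/o/ harmonizes with /e/ ([-back]) → [ø]

[etʃibøg]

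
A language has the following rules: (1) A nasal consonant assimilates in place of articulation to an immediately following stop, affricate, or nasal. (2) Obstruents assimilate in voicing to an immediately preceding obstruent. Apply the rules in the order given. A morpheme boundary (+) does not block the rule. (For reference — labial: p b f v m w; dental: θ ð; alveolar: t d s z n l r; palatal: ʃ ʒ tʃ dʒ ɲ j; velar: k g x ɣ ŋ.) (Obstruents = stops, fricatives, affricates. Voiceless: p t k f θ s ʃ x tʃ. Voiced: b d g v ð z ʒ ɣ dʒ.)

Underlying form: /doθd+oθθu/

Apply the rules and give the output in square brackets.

Rule 1: no segment meets the rule's conditions; no change.
After rule 1: doθd+oθθu
Rule 2: /d/ after /θ/ (voiceless) → [t]

[doθt+oθθu]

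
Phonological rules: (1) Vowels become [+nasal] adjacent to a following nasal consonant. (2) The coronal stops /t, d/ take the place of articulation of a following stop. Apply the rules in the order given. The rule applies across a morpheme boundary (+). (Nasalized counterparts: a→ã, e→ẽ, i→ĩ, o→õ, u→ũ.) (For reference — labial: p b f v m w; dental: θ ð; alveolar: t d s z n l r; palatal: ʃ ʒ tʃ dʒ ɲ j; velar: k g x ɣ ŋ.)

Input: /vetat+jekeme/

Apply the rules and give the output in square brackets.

[vetat+jekẽme]

Rule 1: /e/ before nasal /m/ → [ẽ]
After rule 1: vetat+jekẽme
Rule 2: no segment meets the rule's conditions; no change.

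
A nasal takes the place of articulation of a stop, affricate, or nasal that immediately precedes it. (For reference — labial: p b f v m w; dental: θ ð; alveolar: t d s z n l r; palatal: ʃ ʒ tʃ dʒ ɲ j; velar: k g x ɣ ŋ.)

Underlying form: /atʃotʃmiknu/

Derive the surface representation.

/m/ after /tʃ/ (palatal) → [ɲ]
/n/ after /k/ (velar) → [ŋ]

[atʃotʃɲikŋu]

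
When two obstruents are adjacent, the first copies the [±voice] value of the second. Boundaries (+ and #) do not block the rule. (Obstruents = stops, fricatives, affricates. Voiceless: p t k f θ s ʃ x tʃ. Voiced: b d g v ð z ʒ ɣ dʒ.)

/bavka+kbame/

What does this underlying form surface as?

[bafka+gbame]

/v/ before /k/ (voiceless) → [f]
/k/ before /b/ (voiced) → [g]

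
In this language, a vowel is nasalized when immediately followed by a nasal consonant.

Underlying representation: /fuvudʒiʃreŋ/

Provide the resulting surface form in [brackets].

/e/ before nasal /ŋ/ → [ẽ]

[fuvudʒiʃrẽŋ]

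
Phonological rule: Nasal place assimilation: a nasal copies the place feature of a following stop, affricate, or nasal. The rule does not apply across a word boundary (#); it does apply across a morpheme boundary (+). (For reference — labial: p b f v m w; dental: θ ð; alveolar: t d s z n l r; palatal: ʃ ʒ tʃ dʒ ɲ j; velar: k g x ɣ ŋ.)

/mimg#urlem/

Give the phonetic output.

/m/ before /g/ (velar) → [ŋ]

[miŋg#urlem]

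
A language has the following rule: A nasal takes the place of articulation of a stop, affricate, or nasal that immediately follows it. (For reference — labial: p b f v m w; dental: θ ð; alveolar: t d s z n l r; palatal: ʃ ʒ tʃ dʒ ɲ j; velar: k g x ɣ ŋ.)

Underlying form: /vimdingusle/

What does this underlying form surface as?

/m/ before /d/ (alveolar) → [n]
/n/ before /g/ (velar) → [ŋ]

[vindiŋgusle]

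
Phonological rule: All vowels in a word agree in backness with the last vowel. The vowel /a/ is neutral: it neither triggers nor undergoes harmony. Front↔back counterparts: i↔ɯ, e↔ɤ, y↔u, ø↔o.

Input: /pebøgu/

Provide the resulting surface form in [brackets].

/e/ harmonizes with /u/ ([+back]) → [ɤ]
/ø/ harmonizes with /u/ ([+back]) → [o]

[pɤbogu]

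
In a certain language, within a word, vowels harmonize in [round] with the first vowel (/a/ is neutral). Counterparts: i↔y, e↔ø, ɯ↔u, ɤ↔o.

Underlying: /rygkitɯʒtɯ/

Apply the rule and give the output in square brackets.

/i/ harmonizes with /y/ ([+round]) → [y]
/ɯ/ harmonizes with /y/ ([+round]) → [u]
/ɯ/ harmonizes with /y/ ([+round]) → [u]

[rygkytuʒtu]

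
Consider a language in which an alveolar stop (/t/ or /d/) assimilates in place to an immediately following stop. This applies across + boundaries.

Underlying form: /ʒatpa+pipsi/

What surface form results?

/t/ before /p/ (labial) → [p]

[ʒappa+pipsi]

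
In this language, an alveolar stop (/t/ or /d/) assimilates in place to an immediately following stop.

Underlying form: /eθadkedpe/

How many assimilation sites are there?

/d/ before /k/ (velar) → [g]
/d/ before /p/ (labial) → [b]
2 segments change.

2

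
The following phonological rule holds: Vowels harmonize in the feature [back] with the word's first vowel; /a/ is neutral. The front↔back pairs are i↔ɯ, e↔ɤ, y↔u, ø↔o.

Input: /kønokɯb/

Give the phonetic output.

[kønøkib]

/o/ harmonizes with /ø/ ([-back]) → [ø]
/ɯ/ harmonizes with /ø/ ([-back]) → [i]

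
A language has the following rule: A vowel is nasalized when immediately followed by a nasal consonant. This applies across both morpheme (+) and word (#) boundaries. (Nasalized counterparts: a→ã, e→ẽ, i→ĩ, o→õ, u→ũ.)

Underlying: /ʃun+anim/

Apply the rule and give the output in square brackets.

[ʃũn+ãnĩm]

/u/ before nasal /n/ → [ũ]
/a/ before nasal /n/ → [ã]
/i/ before nasal /m/ → [ĩ]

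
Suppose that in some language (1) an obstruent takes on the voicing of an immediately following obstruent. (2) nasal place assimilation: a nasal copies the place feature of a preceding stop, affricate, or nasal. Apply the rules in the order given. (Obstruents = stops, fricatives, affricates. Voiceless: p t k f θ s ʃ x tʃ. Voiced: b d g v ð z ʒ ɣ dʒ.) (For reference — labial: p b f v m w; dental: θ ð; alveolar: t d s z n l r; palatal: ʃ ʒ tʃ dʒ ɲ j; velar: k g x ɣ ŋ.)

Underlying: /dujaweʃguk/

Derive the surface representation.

Rule 1: /ʃ/ before /g/ (voiced) → [ʒ]
After rule 1: dujaweʒguk
Rule 2: no segment meets the rule's conditions; no change.

[dujaweʒguk]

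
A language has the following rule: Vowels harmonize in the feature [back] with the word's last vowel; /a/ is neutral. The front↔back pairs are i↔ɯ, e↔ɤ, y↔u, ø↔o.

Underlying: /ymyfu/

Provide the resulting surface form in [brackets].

/y/ harmonizes with /u/ ([+back]) → [u]
/y/ harmonizes with /u/ ([+back]) → [u]

[umufu]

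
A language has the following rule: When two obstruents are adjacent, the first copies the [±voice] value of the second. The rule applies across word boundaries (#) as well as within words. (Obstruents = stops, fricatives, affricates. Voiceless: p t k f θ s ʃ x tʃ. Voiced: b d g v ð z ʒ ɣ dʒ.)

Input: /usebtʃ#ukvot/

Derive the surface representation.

[useptʃ#ugvot]

/b/ before /tʃ/ (voiceless) → [p]
/k/ before /v/ (voiced) → [g]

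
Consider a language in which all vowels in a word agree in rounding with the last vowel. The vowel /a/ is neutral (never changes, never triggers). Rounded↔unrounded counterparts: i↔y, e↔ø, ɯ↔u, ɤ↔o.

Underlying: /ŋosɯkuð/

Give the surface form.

[ŋosukuð]

/ɯ/ harmonizes with /u/ ([+round]) → [u]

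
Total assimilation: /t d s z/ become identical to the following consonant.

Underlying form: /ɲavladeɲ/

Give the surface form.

no segment meets the rule's conditions; no change.

[ɲavladeɲ]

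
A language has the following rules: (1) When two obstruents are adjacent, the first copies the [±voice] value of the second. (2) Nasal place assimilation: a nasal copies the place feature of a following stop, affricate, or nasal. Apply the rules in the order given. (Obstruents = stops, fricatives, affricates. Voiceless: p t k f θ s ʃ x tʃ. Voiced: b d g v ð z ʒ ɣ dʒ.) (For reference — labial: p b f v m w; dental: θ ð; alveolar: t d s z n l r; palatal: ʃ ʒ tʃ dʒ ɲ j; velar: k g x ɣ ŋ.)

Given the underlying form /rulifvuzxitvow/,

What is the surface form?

Rule 1: /f/ before /v/ (voiced) → [v]
Rule 1: /z/ before /x/ (voiceless) → [s]
Rule 1: /t/ before /v/ (voiced) → [d]
After rule 1: rulivvusxidvow
Rule 2: no segment meets the rule's conditions; no change.

[rulivvusxidvow]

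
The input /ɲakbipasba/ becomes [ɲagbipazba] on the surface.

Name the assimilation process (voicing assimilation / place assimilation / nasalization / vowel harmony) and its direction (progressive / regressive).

/k/→[g] /s/→[z].
Each target copies a feature from the following segment, so the direction is regressive.

voicing assimilation, regressive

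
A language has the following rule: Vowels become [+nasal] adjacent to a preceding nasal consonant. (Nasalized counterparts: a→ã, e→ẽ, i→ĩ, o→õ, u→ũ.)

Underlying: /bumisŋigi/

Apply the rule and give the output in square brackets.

[bumĩsŋĩgi]

/i/ after nasal /m/ → [ĩ]
/i/ after nasal /ŋ/ → [ĩ]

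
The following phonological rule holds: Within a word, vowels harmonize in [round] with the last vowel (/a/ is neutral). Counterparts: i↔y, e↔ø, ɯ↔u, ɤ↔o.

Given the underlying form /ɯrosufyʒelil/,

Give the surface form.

/o/ harmonizes with /i/ ([-round]) → [ɤ]
/u/ harmonizes with /i/ ([-round]) → [ɯ]
/y/ harmonizes with /i/ ([-round]) → [i]

[ɯrɤsɯfiʒelil]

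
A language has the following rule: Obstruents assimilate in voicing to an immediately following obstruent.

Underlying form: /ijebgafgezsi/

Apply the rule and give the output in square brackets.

/f/ before /g/ (voiced) → [v]
/z/ before /s/ (voiceless) → [s]

[ijebgavgessi]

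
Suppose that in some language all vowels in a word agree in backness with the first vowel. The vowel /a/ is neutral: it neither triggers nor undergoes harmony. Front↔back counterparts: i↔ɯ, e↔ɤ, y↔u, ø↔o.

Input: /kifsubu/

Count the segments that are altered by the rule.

/u/ harmonizes with /i/ ([-back]) → [y]
/u/ harmonizes with /i/ ([-back]) → [y]
2 segments change.

2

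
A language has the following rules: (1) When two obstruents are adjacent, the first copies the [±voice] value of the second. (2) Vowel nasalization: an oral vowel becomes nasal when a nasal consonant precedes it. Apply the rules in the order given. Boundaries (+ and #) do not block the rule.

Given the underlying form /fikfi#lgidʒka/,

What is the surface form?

Rule 1: /dʒ/ before /k/ (voiceless) → [tʃ]
After rule 1: fikfi#lgitʃka
Rule 2: no segment meets the rule's conditions; no change.

[fikfi#lgitʃka]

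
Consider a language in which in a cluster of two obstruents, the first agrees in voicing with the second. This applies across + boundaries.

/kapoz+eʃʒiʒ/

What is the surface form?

/ʃ/ before /ʒ/ (voiced) → [ʒ]

[kapoz+eʒʒiʒ]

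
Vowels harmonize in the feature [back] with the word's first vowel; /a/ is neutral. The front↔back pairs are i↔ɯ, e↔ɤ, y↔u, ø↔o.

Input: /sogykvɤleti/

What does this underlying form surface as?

[sogukvɤlɤtɯ]

/y/ harmonizes with /o/ ([+back]) → [u]
/e/ harmonizes with /o/ ([+back]) → [ɤ]
/i/ harmonizes with /o/ ([+back]) → [ɯ]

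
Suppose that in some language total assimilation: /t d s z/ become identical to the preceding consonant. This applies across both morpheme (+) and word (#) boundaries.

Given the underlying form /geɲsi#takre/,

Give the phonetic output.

[geɲɲi#takre]

/s/ after /ɲ/ → [ɲ] (total assimilation)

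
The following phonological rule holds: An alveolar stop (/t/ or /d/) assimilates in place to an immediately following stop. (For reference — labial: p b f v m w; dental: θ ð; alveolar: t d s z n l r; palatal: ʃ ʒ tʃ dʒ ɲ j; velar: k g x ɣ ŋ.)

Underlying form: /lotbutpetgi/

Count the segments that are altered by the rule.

/t/ before /b/ (labial) → [p]
/t/ before /p/ (labial) → [p]
/t/ before /g/ (velar) → [k]
3 segments change.

3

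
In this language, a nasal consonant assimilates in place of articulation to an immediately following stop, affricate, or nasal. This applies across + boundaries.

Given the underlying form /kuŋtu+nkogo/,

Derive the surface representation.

/ŋ/ before /t/ (alveolar) → [n]
/n/ before /k/ (velar) → [ŋ]

[kuntu+ŋkogo]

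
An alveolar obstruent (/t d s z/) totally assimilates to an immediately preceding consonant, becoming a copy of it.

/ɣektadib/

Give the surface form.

[ɣekkadib]

/t/ after /k/ → [k] (total assimilation)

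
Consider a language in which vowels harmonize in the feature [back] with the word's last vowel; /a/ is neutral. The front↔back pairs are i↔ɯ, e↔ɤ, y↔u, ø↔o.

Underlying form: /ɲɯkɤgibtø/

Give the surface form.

/ɯ/ harmonizes with /ø/ ([-back]) → [i]
/ɤ/ harmonizes with /ø/ ([-back]) → [e]

[ɲikegibtø]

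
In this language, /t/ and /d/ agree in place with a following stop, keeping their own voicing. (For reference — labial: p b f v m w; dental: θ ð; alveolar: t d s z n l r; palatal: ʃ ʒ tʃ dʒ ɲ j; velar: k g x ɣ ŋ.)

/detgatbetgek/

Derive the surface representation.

[dekgapbekgek]

/t/ before /g/ (velar) → [k]
/t/ before /b/ (labial) → [p]
/t/ before /g/ (velar) → [k]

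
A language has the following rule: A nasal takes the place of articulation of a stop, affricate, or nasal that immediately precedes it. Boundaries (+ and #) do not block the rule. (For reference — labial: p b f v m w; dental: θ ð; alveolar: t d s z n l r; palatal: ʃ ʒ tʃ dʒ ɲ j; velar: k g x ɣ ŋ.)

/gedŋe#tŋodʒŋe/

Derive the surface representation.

[gedne#tnodʒɲe]

/ŋ/ after /d/ (alveolar) → [n]
/ŋ/ after /t/ (alveolar) → [n]
/ŋ/ after /dʒ/ (palatal) → [ɲ]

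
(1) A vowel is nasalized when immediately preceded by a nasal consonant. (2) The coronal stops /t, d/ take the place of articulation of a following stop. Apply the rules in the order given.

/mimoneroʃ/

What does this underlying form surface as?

Rule 1: /i/ after nasal /m/ → [ĩ]
Rule 1: /o/ after nasal /m/ → [õ]
Rule 1: /e/ after nasal /n/ → [ẽ]
After rule 1: mĩmõnẽroʃ
Rule 2: no segment meets the rule's conditions; no change.

[mĩmõnẽroʃ]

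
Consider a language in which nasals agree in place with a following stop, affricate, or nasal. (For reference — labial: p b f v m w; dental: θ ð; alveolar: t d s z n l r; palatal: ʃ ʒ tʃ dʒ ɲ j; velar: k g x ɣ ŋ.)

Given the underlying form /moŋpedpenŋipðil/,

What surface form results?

/ŋ/ before /p/ (labial) → [m]
/n/ before /ŋ/ (velar) → [ŋ]

[mompedpeŋŋipðil]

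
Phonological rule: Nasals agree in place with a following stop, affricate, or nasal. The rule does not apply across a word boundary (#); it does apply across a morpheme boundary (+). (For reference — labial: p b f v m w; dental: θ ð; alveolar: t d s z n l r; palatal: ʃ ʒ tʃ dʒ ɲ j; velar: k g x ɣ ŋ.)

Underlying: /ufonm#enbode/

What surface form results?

/n/ before /m/ (labial) → [m]
/n/ before /b/ (labial) → [m]

[ufomm#embode]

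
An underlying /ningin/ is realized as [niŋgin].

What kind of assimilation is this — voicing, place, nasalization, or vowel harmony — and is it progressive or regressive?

/n/→[ŋ].
Each target copies a feature from the following segment, so the direction is regressive.

place assimilation, regressive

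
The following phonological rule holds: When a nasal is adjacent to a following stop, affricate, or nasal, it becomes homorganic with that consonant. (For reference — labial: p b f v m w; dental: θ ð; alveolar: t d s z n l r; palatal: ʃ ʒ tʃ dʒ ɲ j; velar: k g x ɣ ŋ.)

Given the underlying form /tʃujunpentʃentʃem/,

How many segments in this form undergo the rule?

/n/ before /p/ (labial) → [m]
/n/ before /tʃ/ (palatal) → [ɲ]
/n/ before /tʃ/ (palatal) → [ɲ]
3 segments change.

3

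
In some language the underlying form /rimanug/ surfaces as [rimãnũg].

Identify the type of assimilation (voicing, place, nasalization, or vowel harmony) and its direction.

nasalization, progressive

/a/→[ã] /u/→[ũ].
Each target copies a feature from the preceding segment, so the direction is progressive.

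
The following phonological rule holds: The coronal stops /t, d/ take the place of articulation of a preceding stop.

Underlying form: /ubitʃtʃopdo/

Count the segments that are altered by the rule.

1

/d/ after /p/ (labial) → [b]
1 segment changes.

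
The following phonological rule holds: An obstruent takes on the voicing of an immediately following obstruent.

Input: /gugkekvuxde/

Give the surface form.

[gukkegvuɣde]

/g/ before /k/ (voiceless) → [k]
/k/ before /v/ (voiced) → [g]
/x/ before /d/ (voiced) → [ɣ]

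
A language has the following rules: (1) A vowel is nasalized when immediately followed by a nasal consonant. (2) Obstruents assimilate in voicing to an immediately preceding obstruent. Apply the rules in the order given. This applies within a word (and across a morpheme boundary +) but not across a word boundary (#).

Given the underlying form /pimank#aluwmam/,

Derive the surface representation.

Rule 1: /i/ before nasal /m/ → [ĩ]
Rule 1: /a/ before nasal /n/ → [ã]
Rule 1: /a/ before nasal /m/ → [ã]
After rule 1: pĩmãnk#aluwmãm
Rule 2: no segment meets the rule's conditions; no change.

[pĩmãnk#aluwmãm]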